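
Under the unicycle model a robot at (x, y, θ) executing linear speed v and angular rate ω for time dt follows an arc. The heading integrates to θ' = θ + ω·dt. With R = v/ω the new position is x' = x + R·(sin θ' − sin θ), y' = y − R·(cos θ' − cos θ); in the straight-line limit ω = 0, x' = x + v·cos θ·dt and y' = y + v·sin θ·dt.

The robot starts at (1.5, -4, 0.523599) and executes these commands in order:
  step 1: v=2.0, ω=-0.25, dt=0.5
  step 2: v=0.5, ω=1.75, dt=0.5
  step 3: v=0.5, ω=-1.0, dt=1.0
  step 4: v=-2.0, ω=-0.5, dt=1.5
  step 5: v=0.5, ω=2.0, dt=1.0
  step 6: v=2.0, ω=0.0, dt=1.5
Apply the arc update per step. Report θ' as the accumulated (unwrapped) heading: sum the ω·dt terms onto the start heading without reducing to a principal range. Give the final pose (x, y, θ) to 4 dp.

step 1: θ'=0.3986 (R=-8.0000) → pose (2.3950, -3.5554, 0.3986)
step 2: θ'=1.2736 (R=0.2857) → pose (2.5573, -3.3757, 1.2736)
step 3: θ'=0.2736 (R=-0.5000) → pose (2.9003, -3.0407, 0.2736)
step 4: θ'=-0.4764 (R=4.0000) → pose (-0.0149, -2.7441, -0.4764)
step 5: θ'=1.5236 (R=0.2500) → pose (0.3495, -2.5337, 1.5236)
step 6: θ'=1.5236 (straight) → pose (0.4910, 0.4629, 1.5236)

(0.4910, 0.4629, 1.5236)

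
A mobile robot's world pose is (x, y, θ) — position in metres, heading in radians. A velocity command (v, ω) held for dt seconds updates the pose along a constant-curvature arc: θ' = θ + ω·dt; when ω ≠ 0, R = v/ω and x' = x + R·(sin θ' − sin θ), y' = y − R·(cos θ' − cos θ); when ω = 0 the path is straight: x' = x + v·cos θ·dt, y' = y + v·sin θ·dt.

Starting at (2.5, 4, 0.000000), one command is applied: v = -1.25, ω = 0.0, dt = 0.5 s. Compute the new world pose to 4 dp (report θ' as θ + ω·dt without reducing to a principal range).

θ' = 0.0000 + 0.0·0.5 = 0.0000
ω = 0 → straight: x' = 2.5 + -1.25·cos(0.0000)·0.5 = 1.8750
y' = 4 + -1.25·sin(0.0000)·0.5 = 4.0000

(1.8750, 4.0000, 0.0000)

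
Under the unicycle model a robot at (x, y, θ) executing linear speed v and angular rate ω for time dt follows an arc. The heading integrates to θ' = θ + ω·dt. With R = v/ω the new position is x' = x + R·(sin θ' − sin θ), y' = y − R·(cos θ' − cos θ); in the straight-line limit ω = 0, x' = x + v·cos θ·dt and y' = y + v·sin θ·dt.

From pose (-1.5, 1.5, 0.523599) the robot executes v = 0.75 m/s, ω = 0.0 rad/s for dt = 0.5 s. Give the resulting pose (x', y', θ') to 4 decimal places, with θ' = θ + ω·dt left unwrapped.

θ' = 0.5236 + 0.0·0.5 = 0.5236
ω = 0 → straight: x' = -1.5 + 0.75·cos(0.5236)·0.5 = -1.1752
y' = 1.5 + 0.75·sin(0.5236)·0.5 = 1.6875

(-1.1752, 1.6875, 0.5236)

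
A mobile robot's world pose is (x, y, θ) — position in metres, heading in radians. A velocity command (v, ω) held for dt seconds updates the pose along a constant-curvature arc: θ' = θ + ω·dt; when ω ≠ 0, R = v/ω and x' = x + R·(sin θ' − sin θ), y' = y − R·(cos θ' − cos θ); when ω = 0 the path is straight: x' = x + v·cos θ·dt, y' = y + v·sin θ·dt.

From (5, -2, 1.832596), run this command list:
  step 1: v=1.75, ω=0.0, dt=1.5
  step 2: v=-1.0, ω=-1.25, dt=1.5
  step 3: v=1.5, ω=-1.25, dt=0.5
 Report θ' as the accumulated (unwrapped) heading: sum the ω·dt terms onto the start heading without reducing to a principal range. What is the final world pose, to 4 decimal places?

step 1: θ'=1.8326 (straight) → pose (4.3206, 0.5356, 1.8326)
step 2: θ'=-0.0424 (R=0.8000) → pose (3.5139, -0.4708, -0.0424)
step 3: θ'=-0.6674 (R=-1.2000) → pose (4.2058, -0.7272, -0.6674)

(4.2058, -0.7272, -0.6674)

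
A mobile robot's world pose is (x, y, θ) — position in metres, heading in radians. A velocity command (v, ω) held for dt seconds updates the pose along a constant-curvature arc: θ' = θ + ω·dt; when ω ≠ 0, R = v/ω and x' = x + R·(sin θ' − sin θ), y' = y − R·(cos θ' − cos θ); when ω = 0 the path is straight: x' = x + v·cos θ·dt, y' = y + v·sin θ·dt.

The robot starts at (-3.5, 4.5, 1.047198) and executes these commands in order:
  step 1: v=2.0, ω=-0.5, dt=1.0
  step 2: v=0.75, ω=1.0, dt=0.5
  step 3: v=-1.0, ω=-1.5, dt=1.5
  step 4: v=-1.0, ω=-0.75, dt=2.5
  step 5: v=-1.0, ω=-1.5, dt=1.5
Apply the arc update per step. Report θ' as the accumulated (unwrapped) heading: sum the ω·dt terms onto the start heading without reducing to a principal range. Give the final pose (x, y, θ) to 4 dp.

step 1: θ'=0.5472 (R=-4.0000) → pose (-2.1171, 5.9159, 0.5472)
step 2: θ'=1.0472 (R=0.7500) → pose (-1.8578, 6.1814, 1.0472)
step 3: θ'=-1.2028 (R=0.6667) → pose (-3.0572, 6.2749, -1.2028)
step 4: θ'=-3.0778 (R=1.3333) → pose (-1.8981, 8.0852, -3.0778)
step 5: θ'=-5.3278 (R=0.6667) → pose (-1.3112, 7.0350, -5.3278)

(-1.3112, 7.0350, -5.3278)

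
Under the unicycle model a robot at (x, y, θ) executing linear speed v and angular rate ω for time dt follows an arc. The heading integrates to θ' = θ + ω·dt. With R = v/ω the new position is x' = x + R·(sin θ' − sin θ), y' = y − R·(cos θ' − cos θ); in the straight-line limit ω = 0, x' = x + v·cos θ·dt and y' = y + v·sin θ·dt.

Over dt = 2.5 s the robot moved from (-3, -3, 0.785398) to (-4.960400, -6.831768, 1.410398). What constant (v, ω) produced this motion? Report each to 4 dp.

Δθ = 1.410398 − 0.785398 = 0.625000
ω = Δθ/dt = 0.625000/2.5 = 0.2500
R = −Δy/(cos θ' − cos θ) = -7.0000
v = R·ω = -7.0000·0.2500 = -1.7500

v = -1.7500, ω = 0.2500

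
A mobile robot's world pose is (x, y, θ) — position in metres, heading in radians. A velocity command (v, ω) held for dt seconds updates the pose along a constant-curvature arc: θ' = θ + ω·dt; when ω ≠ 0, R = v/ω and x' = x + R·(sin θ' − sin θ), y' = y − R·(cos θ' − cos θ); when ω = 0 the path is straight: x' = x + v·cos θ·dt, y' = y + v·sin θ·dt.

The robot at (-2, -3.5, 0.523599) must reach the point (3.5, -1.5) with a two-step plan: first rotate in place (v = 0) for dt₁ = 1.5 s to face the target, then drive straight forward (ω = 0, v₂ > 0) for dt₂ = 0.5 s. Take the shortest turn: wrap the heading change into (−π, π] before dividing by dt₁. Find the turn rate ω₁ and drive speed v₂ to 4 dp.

ω₁ = -0.1166, v₂ = 11.7047

heading to target = atan2(-1.5−-3.5, 3.5−-2) = 0.3488
Δθ = wrap(0.3488 − 0.5236) = -0.1748; ω₁ = Δθ/dt₁ = -0.1166
distance = √((3.5−-2)² + (-1.5−-3.5)²) = 5.8523; v₂ = distance/dt₂ = 11.7047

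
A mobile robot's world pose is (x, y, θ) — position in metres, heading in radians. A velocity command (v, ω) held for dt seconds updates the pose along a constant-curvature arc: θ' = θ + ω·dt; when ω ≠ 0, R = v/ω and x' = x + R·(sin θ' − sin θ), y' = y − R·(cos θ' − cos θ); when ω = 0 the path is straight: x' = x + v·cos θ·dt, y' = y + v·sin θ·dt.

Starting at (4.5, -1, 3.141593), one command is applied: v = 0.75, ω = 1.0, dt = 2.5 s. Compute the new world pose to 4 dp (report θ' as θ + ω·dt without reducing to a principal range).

(4.0511, -2.3509, 5.6416)

θ' = 3.1416 + 1.0·2.5 = 5.6416
R = v/ω = 0.75/1.0 = 0.7500
x' = 4.5 + 0.7500·(sin 5.6416 − sin 3.1416) = 4.0511
y' = -1 − 0.7500·(cos 5.6416 − cos 3.1416) = -2.3509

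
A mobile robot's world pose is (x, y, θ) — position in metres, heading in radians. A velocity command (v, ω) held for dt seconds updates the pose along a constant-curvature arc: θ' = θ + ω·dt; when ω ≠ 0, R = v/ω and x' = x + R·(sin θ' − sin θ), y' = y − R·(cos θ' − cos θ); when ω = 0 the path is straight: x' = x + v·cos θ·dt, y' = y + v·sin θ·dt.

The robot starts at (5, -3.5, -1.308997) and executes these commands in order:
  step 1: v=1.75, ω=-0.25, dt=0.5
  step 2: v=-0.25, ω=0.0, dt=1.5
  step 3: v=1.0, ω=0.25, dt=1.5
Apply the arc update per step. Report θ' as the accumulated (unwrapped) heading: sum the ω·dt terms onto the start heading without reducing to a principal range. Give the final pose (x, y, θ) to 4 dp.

step 1: θ'=-1.4340 (R=-7.0000) → pose (5.1731, -4.3571, -1.4340)
step 2: θ'=-1.4340 (straight) → pose (5.1220, -3.9856, -1.4340)
step 3: θ'=-1.0590 (R=4.0000) → pose (5.5972, -5.3991, -1.0590)

(5.5972, -5.3991, -1.0590)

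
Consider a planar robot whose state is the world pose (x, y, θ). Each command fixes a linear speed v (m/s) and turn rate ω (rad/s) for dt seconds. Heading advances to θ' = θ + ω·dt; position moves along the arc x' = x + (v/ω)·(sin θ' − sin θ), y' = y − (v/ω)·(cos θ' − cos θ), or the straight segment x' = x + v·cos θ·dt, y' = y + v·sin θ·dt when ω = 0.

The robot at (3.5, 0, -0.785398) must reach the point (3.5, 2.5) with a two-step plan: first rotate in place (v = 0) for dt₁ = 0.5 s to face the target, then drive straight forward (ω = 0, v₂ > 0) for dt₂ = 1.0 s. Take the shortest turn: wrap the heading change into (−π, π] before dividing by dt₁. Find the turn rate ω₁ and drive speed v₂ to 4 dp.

heading to target = atan2(2.5−0, 3.5−3.5) = 1.5708
Δθ = wrap(1.5708 − -0.7854) = 2.3562; ω₁ = Δθ/dt₁ = 4.7124
distance = √((3.5−3.5)² + (2.5−0)²) = 2.5000; v₂ = distance/dt₂ = 2.5000

ω₁ = 4.7124, v₂ = 2.5000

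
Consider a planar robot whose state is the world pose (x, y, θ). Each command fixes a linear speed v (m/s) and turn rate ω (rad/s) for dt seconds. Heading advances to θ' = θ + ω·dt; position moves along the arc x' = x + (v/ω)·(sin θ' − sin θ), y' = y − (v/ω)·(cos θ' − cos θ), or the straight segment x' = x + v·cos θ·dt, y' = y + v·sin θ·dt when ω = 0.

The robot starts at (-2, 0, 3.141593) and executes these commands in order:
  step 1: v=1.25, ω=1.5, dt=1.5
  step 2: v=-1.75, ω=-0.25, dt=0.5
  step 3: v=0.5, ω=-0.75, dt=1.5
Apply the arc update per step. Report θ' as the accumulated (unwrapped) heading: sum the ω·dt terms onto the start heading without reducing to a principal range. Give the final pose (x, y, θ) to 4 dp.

step 1: θ'=5.3916 (R=0.8333) → pose (-2.6484, -1.3568, 5.3916)
step 2: θ'=5.2666 (R=7.0000) → pose (-3.1541, -0.6435, 5.2666)
step 3: θ'=4.1416 (R=-0.6667) → pose (-3.1600, -1.3545, 4.1416)

(-3.1600, -1.3545, 4.1416)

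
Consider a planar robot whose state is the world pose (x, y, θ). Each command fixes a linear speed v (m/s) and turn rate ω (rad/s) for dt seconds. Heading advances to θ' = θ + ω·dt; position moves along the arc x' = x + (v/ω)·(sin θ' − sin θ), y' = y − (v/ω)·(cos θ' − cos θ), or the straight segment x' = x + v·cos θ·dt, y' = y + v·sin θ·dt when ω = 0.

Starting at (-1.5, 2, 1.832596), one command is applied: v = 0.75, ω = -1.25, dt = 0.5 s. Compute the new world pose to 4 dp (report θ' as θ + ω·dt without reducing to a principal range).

(-1.4813, 2.3685, 1.2076)

θ' = 1.8326 + -1.25·0.5 = 1.2076
R = v/ω = 0.75/-1.25 = -0.6000
x' = -1.5 + -0.6000·(sin 1.2076 − sin 1.8326) = -1.4813
y' = 2 − -0.6000·(cos 1.2076 − cos 1.8326) = 2.3685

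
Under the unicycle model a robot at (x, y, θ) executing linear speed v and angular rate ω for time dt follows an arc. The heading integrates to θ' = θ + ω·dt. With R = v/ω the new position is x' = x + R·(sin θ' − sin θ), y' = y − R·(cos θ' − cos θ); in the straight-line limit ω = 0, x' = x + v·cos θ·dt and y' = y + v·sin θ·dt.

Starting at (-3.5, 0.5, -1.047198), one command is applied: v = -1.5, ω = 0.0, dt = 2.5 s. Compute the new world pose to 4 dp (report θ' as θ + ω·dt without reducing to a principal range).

θ' = -1.0472 + 0.0·2.5 = -1.0472
ω = 0 → straight: x' = -3.5 + -1.5·cos(-1.0472)·2.5 = -5.3750
y' = 0.5 + -1.5·sin(-1.0472)·2.5 = 3.7476

(-5.3750, 3.7476, -1.0472)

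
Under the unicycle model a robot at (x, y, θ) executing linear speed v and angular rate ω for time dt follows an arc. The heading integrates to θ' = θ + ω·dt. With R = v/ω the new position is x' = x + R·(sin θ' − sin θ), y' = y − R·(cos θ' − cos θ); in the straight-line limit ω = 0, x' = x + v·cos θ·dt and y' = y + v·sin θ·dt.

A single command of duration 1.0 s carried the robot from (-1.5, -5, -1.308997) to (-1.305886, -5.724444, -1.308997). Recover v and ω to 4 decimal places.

v = 0.7500, ω = 0.0000

Δθ = -1.308997 − -1.308997 = 0.000000
ω = Δθ/dt = 0.000000/1.0 = 0.0000
ω = 0 → v = (Δx·cos θ + Δy·sin θ)/dt = 0.7500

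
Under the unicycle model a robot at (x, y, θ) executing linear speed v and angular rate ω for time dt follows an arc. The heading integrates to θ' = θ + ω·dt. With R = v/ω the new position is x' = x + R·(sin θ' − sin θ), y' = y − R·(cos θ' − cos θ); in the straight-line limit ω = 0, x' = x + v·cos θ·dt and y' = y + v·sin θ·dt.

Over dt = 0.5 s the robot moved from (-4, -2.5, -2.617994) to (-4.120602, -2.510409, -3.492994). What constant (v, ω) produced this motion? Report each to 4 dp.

Δθ = -3.492994 − -2.617994 = -0.875000
ω = Δθ/dt = -0.875000/0.5 = -1.7500
R = Δx/(sin θ' − sin θ) = -0.1429
v = R·ω = -0.1429·-1.7500 = 0.2500

v = 0.2500, ω = -1.7500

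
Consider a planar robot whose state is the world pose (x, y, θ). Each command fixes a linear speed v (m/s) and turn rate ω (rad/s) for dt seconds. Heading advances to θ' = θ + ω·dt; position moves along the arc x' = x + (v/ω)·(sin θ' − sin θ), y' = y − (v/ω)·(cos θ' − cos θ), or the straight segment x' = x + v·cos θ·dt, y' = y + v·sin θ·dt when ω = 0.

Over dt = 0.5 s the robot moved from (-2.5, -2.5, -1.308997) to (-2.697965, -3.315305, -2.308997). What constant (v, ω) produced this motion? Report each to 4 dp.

Δθ = -2.308997 − -1.308997 = -1.000000
ω = Δθ/dt = -1.000000/0.5 = -2.0000
R = −Δy/(cos θ' − cos θ) = -0.8750
v = R·ω = -0.8750·-2.0000 = 1.7500

v = 1.7500, ω = -2.0000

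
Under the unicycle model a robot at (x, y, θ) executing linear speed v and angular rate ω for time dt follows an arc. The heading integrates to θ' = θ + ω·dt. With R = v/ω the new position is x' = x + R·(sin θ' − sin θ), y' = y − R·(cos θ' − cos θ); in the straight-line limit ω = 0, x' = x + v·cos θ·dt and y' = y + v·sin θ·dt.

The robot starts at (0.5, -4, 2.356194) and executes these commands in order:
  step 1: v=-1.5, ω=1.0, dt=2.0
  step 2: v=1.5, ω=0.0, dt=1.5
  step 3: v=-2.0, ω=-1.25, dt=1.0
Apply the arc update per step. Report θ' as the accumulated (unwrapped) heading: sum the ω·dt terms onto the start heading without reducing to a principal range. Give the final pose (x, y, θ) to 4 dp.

(3.7381, -4.5301, 3.1062)

step 1: θ'=4.3562 (R=-1.5000) → pose (2.9665, -3.4624, 4.3562)
step 2: θ'=4.3562 (straight) → pose (2.1819, -5.5712, 4.3562)
step 3: θ'=3.1062 (R=1.6000) → pose (3.7381, -4.5301, 3.1062)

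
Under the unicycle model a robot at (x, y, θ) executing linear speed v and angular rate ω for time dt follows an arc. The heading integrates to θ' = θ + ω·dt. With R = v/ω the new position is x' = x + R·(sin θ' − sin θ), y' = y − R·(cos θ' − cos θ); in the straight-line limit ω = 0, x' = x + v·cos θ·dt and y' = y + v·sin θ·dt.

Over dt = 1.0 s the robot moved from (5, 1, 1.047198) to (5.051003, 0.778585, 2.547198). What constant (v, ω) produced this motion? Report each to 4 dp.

v = -0.2500, ω = 1.5000

Δθ = 2.547198 − 1.047198 = 1.500000
ω = Δθ/dt = 1.500000/1.0 = 1.5000
R = −Δy/(cos θ' − cos θ) = -0.1667
v = R·ω = -0.1667·1.5000 = -0.2500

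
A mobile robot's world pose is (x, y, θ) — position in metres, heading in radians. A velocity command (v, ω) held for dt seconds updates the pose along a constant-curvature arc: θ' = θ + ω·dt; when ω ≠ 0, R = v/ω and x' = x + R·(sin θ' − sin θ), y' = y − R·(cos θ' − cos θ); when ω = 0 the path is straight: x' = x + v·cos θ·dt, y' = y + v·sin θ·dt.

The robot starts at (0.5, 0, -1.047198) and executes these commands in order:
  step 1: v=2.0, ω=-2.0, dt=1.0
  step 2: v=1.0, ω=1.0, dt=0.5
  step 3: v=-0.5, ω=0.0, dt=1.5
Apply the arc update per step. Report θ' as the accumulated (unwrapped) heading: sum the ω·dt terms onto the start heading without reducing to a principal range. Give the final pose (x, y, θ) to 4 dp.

step 1: θ'=-3.0472 (R=-1.0000) → pose (-0.2718, -1.4955, -3.0472)
step 2: θ'=-2.5472 (R=1.0000) → pose (-0.7375, -1.6626, -2.5472)
step 3: θ'=-2.5472 (straight) → pose (-0.1162, -1.2426, -2.5472)

(-0.1162, -1.2426, -2.5472)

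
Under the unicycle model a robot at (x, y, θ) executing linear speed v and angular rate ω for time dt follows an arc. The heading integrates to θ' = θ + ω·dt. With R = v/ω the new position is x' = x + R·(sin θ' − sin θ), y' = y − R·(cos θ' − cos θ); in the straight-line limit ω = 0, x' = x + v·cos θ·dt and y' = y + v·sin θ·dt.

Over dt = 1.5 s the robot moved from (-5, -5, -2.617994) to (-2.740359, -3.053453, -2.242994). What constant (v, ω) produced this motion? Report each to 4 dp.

v = -2.0000, ω = 0.2500

Δθ = -2.242994 − -2.617994 = 0.375000
ω = Δθ/dt = 0.375000/1.5 = 0.2500
R = Δx/(sin θ' − sin θ) = -8.0000
v = R·ω = -8.0000·0.2500 = -2.0000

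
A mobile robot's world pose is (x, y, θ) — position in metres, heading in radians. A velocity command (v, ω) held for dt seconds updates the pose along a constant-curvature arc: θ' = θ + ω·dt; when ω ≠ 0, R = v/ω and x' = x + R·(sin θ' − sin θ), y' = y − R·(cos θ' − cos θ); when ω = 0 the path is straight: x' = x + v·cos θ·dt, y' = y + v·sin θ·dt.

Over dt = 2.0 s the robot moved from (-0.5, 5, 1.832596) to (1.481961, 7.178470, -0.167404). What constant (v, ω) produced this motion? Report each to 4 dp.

v = 1.7500, ω = -1.0000

Δθ = -0.167404 − 1.832596 = -2.000000
ω = Δθ/dt = -2.000000/2.0 = -1.0000
R = −Δy/(cos θ' − cos θ) = -1.7500
v = R·ω = -1.7500·-1.0000 = 1.7500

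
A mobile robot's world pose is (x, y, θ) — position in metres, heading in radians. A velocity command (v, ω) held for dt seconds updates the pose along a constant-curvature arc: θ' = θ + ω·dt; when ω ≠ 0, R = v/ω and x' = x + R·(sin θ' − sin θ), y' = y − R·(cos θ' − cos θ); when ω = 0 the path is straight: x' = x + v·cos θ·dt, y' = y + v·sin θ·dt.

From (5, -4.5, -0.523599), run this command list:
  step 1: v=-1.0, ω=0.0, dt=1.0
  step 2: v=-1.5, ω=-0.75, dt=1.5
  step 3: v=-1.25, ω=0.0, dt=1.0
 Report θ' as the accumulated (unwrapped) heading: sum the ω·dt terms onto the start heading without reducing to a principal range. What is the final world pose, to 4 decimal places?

step 1: θ'=-0.5236 (straight) → pose (4.1340, -4.0000, -0.5236)
step 2: θ'=-1.6486 (R=2.0000) → pose (3.1400, -2.1125, -1.6486)
step 3: θ'=-1.6486 (straight) → pose (3.2372, -0.8663, -1.6486)

(3.2372, -0.8663, -1.6486)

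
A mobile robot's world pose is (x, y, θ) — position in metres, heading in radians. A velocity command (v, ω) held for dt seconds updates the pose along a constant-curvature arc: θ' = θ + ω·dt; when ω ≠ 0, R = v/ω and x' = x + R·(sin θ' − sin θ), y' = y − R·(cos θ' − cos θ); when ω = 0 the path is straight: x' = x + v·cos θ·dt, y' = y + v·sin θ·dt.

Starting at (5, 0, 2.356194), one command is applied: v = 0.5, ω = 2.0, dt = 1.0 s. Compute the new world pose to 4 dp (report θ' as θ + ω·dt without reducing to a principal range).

(4.5889, -0.0896, 4.3562)

θ' = 2.3562 + 2.0·1.0 = 4.3562
R = v/ω = 0.5/2.0 = 0.2500
x' = 5 + 0.2500·(sin 4.3562 − sin 2.3562) = 4.5889
y' = 0 − 0.2500·(cos 4.3562 − cos 2.3562) = -0.0896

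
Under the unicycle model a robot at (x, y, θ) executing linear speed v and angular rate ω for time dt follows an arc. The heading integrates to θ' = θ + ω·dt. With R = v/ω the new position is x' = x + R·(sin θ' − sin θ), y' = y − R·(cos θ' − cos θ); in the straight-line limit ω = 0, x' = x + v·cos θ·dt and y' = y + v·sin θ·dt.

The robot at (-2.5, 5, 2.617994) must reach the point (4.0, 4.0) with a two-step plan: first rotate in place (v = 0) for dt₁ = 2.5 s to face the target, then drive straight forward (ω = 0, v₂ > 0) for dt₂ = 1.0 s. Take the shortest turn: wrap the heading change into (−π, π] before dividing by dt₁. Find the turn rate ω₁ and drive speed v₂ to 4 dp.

ω₁ = -1.1083, v₂ = 6.5765

heading to target = atan2(4−5, 4−-2.5) = -0.1526
Δθ = wrap(-0.1526 − 2.6180) = -2.7706; ω₁ = Δθ/dt₁ = -1.1083
distance = √((4−-2.5)² + (4−5)²) = 6.5765; v₂ = distance/dt₂ = 6.5765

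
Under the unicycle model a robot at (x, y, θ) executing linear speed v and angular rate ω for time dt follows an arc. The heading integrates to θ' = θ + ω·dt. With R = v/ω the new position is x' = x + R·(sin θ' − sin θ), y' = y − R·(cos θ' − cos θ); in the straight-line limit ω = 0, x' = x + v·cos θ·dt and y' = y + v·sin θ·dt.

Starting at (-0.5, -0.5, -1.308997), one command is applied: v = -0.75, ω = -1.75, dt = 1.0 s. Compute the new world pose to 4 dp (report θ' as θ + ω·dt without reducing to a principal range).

(-0.1214, 0.0380, -3.0590)

θ' = -1.3090 + -1.75·1.0 = -3.0590
R = v/ω = -0.75/-1.75 = 0.4286
x' = -0.5 + 0.4286·(sin -3.0590 − sin -1.3090) = -0.1214
y' = -0.5 − 0.4286·(cos -3.0590 − cos -1.3090) = 0.0380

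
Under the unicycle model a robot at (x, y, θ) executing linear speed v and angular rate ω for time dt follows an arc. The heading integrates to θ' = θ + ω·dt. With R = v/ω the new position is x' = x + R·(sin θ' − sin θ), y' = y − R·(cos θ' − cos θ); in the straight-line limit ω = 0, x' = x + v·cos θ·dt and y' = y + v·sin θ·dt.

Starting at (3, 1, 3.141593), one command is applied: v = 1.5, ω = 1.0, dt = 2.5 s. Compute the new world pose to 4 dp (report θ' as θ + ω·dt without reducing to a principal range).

θ' = 3.1416 + 1.0·2.5 = 5.6416
R = v/ω = 1.5/1.0 = 1.5000
x' = 3 + 1.5000·(sin 5.6416 − sin 3.1416) = 2.1023
y' = 1 − 1.5000·(cos 5.6416 − cos 3.1416) = -1.7017

(2.1023, -1.7017, 5.6416)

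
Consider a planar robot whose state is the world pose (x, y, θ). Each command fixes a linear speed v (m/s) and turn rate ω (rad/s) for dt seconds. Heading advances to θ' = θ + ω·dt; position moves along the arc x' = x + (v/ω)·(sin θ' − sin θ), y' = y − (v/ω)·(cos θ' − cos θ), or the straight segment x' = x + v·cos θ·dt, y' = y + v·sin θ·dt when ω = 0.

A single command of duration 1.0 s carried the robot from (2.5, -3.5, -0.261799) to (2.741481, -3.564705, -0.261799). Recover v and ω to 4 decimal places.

v = 0.2500, ω = 0.0000

Δθ = -0.261799 − -0.261799 = 0.000000
ω = Δθ/dt = 0.000000/1.0 = 0.0000
ω = 0 → v = (Δx·cos θ + Δy·sin θ)/dt = 0.2500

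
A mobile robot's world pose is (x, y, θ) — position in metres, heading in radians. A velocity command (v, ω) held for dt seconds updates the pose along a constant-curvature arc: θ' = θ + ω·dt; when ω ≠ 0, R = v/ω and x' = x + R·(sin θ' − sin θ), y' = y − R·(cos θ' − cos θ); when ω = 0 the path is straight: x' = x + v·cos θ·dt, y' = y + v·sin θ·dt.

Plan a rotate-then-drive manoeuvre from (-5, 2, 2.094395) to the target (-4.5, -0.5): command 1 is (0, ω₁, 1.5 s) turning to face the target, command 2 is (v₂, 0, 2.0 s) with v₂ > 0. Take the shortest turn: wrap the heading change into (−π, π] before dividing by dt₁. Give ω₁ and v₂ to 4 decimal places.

ω₁ = 1.8769, v₂ = 1.2748

heading to target = atan2(-0.5−2, -4.5−-5) = -1.3734
Δθ = wrap(-1.3734 − 2.0944) = 2.8154; ω₁ = Δθ/dt₁ = 1.8769
distance = √((-4.5−-5)² + (-0.5−2)²) = 2.5495; v₂ = distance/dt₂ = 1.2748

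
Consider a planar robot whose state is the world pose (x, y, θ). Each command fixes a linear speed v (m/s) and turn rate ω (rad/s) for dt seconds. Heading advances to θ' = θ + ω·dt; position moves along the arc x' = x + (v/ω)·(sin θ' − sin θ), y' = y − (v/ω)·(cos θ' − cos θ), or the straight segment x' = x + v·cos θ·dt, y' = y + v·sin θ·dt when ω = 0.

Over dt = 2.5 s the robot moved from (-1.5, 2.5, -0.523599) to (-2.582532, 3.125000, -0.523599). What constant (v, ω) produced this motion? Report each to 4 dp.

Δθ = -0.523599 − -0.523599 = 0.000000
ω = Δθ/dt = 0.000000/2.5 = 0.0000
ω = 0 → v = (Δx·cos θ + Δy·sin θ)/dt = -0.5000

v = -0.5000, ω = 0.0000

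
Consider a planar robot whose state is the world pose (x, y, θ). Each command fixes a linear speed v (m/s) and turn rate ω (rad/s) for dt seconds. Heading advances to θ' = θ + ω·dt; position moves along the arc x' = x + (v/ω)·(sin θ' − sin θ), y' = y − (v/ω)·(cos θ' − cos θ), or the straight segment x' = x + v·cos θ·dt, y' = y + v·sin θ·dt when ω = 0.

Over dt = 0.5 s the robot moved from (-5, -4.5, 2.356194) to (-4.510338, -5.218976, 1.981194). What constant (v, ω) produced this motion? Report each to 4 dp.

Δθ = 1.981194 − 2.356194 = -0.375000
ω = Δθ/dt = -0.375000/0.5 = -0.7500
R = −Δy/(cos θ' − cos θ) = 2.3333
v = R·ω = 2.3333·-0.7500 = -1.7500

v = -1.7500, ω = -0.7500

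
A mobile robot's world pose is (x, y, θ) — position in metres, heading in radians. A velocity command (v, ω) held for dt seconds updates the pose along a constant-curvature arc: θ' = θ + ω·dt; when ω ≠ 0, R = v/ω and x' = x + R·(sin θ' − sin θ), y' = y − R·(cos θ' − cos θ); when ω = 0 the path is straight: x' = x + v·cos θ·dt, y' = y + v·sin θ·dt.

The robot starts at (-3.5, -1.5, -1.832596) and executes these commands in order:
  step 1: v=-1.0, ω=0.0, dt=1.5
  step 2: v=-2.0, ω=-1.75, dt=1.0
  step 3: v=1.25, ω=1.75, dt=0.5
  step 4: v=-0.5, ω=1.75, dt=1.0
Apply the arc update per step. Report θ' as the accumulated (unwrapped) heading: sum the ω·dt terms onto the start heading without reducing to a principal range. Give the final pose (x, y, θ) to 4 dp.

step 1: θ'=-1.8326 (straight) → pose (-3.1118, -0.0511, -1.8326)
step 2: θ'=-3.5826 (R=1.1429) → pose (-1.5200, 0.6866, -3.5826)
step 3: θ'=-2.7076 (R=0.7143) → pose (-2.1253, 0.6887, -2.7076)
step 4: θ'=-0.9576 (R=-0.2857) → pose (-2.0118, 1.1124, -0.9576)

(-2.0118, 1.1124, -0.9576)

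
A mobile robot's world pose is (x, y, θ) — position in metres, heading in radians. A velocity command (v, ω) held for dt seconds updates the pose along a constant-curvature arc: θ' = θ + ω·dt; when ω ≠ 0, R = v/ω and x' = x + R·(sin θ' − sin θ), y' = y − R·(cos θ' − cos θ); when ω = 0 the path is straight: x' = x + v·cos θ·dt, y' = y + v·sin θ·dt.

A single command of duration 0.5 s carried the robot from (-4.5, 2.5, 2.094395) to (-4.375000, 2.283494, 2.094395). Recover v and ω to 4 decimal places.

Δθ = 2.094395 − 2.094395 = 0.000000
ω = Δθ/dt = 0.000000/0.5 = 0.0000
ω = 0 → v = (Δx·cos θ + Δy·sin θ)/dt = -0.5000

v = -0.5000, ω = 0.0000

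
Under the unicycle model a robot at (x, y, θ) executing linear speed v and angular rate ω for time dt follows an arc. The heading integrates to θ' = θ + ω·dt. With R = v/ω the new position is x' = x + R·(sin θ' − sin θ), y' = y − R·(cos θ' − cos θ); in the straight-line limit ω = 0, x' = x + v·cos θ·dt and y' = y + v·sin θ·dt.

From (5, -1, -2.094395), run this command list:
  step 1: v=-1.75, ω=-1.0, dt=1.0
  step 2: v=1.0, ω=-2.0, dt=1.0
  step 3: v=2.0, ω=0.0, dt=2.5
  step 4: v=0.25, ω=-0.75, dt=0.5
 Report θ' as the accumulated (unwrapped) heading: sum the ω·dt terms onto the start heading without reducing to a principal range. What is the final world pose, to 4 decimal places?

(7.8764, 5.3031, -5.4694)

step 1: θ'=-3.0944 (R=1.7500) → pose (6.4330, -0.1269, -3.0944)
step 2: θ'=-5.0944 (R=-0.5000) → pose (5.9454, 0.5589, -5.0944)
step 3: θ'=-5.0944 (straight) → pose (7.8093, 5.1985, -5.0944)
step 4: θ'=-5.4694 (R=-0.3333) → pose (7.8764, 5.3031, -5.4694)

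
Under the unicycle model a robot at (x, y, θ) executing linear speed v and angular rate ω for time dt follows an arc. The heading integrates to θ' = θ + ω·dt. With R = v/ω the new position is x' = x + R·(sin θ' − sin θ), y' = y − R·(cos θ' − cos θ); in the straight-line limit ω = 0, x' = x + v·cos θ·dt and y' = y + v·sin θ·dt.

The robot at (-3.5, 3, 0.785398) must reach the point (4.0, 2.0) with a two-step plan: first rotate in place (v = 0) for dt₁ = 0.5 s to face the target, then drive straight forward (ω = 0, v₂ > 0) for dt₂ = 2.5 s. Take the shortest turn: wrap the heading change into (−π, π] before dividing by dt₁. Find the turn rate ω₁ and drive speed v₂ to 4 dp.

ω₁ = -1.8359, v₂ = 3.0265

heading to target = atan2(2−3, 4−-3.5) = -0.1326
Δθ = wrap(-0.1326 − 0.7854) = -0.9179; ω₁ = Δθ/dt₁ = -1.8359
distance = √((4−-3.5)² + (2−3)²) = 7.5664; v₂ = distance/dt₂ = 3.0265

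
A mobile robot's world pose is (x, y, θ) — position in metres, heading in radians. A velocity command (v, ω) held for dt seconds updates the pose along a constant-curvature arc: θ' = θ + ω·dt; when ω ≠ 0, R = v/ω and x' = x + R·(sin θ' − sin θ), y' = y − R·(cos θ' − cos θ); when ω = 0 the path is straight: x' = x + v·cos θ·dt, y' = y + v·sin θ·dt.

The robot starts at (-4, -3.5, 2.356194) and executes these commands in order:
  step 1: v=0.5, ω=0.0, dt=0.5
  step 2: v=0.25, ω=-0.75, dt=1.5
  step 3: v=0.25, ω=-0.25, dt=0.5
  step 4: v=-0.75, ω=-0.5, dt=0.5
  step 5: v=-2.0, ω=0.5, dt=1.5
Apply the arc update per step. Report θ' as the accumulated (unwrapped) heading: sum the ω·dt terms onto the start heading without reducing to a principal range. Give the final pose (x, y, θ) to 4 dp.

step 1: θ'=2.3562 (straight) → pose (-4.1768, -3.3232, 2.3562)
step 2: θ'=1.2312 (R=-0.3333) → pose (-4.2554, -2.9765, 1.2312)
step 3: θ'=1.1062 (R=-1.0000) → pose (-4.2065, -2.8615, 1.1062)
step 4: θ'=0.8562 (R=1.5000) → pose (-4.4145, -3.1724, 0.8562)
step 5: θ'=1.6062 (R=-4.0000) → pose (-5.3905, -5.9352, 1.6062)

(-5.3905, -5.9352, 1.6062)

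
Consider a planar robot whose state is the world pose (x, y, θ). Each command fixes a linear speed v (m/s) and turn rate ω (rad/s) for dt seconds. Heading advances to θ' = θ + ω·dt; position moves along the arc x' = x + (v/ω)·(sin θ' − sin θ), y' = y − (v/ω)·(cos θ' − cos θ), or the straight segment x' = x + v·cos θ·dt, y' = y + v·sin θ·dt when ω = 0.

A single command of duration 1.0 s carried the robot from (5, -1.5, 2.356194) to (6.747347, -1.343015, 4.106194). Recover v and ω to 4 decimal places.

Δθ = 4.106194 − 2.356194 = 1.750000
ω = Δθ/dt = 1.750000/1.0 = 1.7500
R = Δx/(sin θ' − sin θ) = -1.1429
v = R·ω = -1.1429·1.7500 = -2.0000

v = -2.0000, ω = 1.7500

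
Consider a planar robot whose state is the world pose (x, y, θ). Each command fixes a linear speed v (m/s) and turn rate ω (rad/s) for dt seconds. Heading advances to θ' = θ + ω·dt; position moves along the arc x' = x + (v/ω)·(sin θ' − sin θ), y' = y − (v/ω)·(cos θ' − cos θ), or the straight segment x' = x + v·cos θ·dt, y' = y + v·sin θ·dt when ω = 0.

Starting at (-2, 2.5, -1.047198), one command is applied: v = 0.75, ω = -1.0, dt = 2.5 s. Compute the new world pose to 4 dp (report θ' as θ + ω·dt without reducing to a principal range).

θ' = -1.0472 + -1.0·2.5 = -3.5472
R = v/ω = 0.75/-1.0 = -0.7500
x' = -2 + -0.7500·(sin -3.5472 − sin -1.0472) = -2.9455
y' = 2.5 − -0.7500·(cos -3.5472 − cos -1.0472) = 1.4359

(-2.9455, 1.4359, -3.5472)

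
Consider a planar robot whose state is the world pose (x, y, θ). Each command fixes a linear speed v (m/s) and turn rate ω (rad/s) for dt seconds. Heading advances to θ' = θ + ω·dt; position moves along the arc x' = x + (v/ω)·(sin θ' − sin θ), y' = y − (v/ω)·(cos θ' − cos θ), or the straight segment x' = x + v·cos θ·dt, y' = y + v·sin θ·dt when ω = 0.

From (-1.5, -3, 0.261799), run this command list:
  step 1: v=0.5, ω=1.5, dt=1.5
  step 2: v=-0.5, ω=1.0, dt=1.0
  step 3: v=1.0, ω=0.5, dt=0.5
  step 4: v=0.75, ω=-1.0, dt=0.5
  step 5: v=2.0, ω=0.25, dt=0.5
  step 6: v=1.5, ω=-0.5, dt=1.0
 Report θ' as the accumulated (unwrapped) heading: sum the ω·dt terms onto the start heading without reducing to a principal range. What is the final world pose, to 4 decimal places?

(-4.1664, -3.0164, 2.8868)

step 1: θ'=2.5118 (R=0.3333) → pose (-1.3899, -2.4086, 2.5118)
step 2: θ'=3.5118 (R=-0.5000) → pose (-0.9146, -2.4707, 3.5118)
step 3: θ'=3.7618 (R=2.0000) → pose (-1.3533, -2.7077, 3.7618)
step 4: θ'=3.2618 (R=-0.7500) → pose (-1.6993, -2.8420, 3.2618)
step 5: θ'=3.3868 (R=8.0000) → pose (-2.6820, -3.0235, 3.3868)
step 6: θ'=2.8868 (R=-3.0000) → pose (-4.1664, -3.0164, 2.8868)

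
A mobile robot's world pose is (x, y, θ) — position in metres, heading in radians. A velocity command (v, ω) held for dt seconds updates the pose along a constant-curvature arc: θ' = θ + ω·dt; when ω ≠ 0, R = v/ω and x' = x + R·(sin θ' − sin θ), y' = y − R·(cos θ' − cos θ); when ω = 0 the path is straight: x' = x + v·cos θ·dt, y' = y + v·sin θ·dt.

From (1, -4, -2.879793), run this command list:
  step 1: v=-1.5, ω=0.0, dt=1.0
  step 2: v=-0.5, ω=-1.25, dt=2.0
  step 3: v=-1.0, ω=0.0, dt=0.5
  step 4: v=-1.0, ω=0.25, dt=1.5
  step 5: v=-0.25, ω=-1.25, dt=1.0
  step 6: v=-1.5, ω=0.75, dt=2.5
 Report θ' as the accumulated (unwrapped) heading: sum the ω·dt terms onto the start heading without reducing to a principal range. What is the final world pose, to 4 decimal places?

step 1: θ'=-2.8798 (straight) → pose (2.4489, -3.6118, -2.8798)
step 2: θ'=-5.3798 (R=0.4000) → pose (2.8666, -4.2457, -5.3798)
step 3: θ'=-5.3798 (straight) → pose (2.5571, -4.6384, -5.3798)
step 4: θ'=-5.0048 (R=-4.0000) → pose (1.8686, -5.9612, -5.0048)
step 5: θ'=-6.2548 (R=0.2000) → pose (1.6828, -6.1035, -6.2548)
step 6: θ'=-4.3798 (R=-2.0000) → pose (-0.1508, -8.7557, -4.3798)

(-0.1508, -8.7557, -4.3798)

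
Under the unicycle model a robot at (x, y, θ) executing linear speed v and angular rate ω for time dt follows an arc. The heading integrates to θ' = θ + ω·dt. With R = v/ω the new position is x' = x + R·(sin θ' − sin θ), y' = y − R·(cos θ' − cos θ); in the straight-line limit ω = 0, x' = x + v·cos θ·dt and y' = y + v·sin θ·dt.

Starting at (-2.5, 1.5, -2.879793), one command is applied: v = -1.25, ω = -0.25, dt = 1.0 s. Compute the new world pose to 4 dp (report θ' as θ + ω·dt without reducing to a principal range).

θ' = -2.8798 + -0.25·1.0 = -3.1298
R = v/ω = -1.25/-0.25 = 5.0000
x' = -2.5 + 5.0000·(sin -3.1298 − sin -2.8798) = -1.2649
y' = 1.5 − 5.0000·(cos -3.1298 − cos -2.8798) = 1.6700

(-1.2649, 1.6700, -3.1298)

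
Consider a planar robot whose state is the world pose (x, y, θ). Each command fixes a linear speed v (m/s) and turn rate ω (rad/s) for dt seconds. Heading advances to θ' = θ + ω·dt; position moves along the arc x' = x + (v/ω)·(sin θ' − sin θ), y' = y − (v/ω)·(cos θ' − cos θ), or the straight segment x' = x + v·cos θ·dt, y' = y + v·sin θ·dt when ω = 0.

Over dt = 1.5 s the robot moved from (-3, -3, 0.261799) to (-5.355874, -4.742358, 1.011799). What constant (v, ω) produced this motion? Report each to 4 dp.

Δθ = 1.011799 − 0.261799 = 0.750000
ω = Δθ/dt = 0.750000/1.5 = 0.5000
R = Δx/(sin θ' − sin θ) = -4.0000
v = R·ω = -4.0000·0.5000 = -2.0000

v = -2.0000, ω = 0.5000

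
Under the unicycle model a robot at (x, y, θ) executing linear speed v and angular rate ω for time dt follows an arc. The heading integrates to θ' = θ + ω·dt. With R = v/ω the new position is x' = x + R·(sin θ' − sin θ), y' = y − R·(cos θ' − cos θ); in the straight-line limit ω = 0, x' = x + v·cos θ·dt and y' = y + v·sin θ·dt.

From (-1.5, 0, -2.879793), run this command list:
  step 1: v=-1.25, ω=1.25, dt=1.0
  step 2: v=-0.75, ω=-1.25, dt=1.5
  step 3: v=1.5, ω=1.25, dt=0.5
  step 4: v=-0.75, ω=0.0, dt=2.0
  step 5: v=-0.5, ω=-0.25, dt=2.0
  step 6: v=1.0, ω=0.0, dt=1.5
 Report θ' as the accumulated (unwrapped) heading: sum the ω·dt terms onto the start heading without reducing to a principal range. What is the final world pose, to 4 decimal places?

step 1: θ'=-1.6298 (R=-1.0000) → pose (-0.7606, 0.9070, -1.6298)
step 2: θ'=-3.5048 (R=0.6000) → pose (0.0516, 1.4324, -3.5048)
step 3: θ'=-2.8798 (R=1.2000) → pose (-0.6853, 1.4698, -2.8798)
step 4: θ'=-2.8798 (straight) → pose (0.7635, 1.8581, -2.8798)
step 5: θ'=-3.3798 (R=2.0000) → pose (1.7531, 1.8697, -3.3798)
step 6: θ'=-3.3798 (straight) → pose (0.2954, 2.2237, -3.3798)

(0.2954, 2.2237, -3.3798)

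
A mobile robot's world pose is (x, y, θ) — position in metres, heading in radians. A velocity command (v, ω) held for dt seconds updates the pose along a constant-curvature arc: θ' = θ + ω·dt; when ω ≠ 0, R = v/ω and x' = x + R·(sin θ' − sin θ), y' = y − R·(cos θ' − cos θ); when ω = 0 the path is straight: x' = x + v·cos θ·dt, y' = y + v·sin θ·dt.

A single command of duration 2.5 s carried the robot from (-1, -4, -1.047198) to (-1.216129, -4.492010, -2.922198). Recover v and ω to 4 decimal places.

Δθ = -2.922198 − -1.047198 = -1.875000
ω = Δθ/dt = -1.875000/2.5 = -0.7500
R = −Δy/(cos θ' − cos θ) = -0.3333
v = R·ω = -0.3333·-0.7500 = 0.2500

v = 0.2500, ω = -0.7500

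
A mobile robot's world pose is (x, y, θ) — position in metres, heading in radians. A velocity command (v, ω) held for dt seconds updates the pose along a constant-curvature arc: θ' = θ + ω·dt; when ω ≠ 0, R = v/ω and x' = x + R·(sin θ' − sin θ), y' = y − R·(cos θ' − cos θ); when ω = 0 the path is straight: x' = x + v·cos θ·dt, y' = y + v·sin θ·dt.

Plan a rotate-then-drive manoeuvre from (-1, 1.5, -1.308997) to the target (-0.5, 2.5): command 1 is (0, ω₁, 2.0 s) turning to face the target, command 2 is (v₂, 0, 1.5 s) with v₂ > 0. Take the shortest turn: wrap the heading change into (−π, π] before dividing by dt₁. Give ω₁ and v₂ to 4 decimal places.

heading to target = atan2(2.5−1.5, -0.5−-1) = 1.1071
Δθ = wrap(1.1071 − -1.3090) = 2.4161; ω₁ = Δθ/dt₁ = 1.2081
distance = √((-0.5−-1)² + (2.5−1.5)²) = 1.1180; v₂ = distance/dt₂ = 0.7454

ω₁ = 1.2081, v₂ = 0.7454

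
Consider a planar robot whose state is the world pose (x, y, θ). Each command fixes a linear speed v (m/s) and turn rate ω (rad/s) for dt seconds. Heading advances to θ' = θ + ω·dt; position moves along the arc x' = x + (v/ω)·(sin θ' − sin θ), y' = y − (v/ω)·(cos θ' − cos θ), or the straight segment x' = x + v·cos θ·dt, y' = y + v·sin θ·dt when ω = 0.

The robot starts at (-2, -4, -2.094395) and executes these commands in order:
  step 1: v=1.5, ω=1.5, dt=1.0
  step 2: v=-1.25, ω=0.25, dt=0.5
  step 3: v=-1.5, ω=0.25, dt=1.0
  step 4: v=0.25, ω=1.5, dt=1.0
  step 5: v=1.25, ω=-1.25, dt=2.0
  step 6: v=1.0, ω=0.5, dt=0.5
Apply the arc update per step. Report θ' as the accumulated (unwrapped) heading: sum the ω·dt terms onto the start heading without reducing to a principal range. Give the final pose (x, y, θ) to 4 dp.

(-1.3188, -4.7767, -0.9694)

step 1: θ'=-0.5944 (R=1.0000) → pose (-1.6940, -5.3285, -0.5944)
step 2: θ'=-0.4694 (R=-5.0000) → pose (-2.2323, -5.0117, -0.4694)
step 3: θ'=-0.2194 (R=-6.0000) → pose (-3.6405, -4.5066, -0.2194)
step 4: θ'=1.2806 (R=0.1667) → pose (-3.4446, -4.3916, 1.2806)
step 5: θ'=-1.2194 (R=-1.0000) → pose (-1.5475, -4.3335, -1.2194)
step 6: θ'=-0.9694 (R=2.0000) → pose (-1.3188, -4.7767, -0.9694)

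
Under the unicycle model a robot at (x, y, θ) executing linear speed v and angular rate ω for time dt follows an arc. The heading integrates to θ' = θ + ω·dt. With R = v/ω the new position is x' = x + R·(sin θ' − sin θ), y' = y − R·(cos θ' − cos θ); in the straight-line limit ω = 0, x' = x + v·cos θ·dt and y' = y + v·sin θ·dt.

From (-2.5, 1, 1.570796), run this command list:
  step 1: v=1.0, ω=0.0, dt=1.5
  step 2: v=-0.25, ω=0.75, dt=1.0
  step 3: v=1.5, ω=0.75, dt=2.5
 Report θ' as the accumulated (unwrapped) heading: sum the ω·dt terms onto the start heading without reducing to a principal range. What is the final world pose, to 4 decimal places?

(-5.6130, 1.8974, 4.1958)

step 1: θ'=1.5708 (straight) → pose (-2.5000, 2.5000, 1.5708)
step 2: θ'=2.3208 (R=-0.3333) → pose (-2.4106, 2.2728, 2.3208)
step 3: θ'=4.1958 (R=2.0000) → pose (-5.6130, 1.8974, 4.1958)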